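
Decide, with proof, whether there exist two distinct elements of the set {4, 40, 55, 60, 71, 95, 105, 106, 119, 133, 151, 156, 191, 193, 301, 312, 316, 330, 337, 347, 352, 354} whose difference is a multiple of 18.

Reduce each element mod 18: 4↦4, 40↦4, 55↦1, 60↦6, 71↦17, 95↦5, 105↦15, 106↦16, 119↦11, 133↦7, 151↦7, 156↦12, 191↦11, 193↦13, 301↦13, 312↦6, 316↦10, 330↦6, 337↦13, 347↦5, 352↦10, 354↦12. The residue 4 repeats (at 4 and 40), and 40 − 4 = 36 = 2·18.

Yes: 4 and 40.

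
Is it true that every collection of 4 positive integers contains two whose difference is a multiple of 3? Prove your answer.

Each integer lies in one of the 3 residue classes modulo 3.
Since 4 > 3, two of the 4 integers must share a residue class by the pigeonhole principle; call them a and b.
Then a ≡ b (mod 3), i.e. 3 ∣ (a − b).

True.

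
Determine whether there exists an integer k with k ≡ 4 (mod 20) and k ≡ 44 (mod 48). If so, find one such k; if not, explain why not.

Here gcd(20, 48) = 4, and both 4 and 44 leave remainder 0 mod 4, so the system is consistent.
The integers ≡ 4 (mod 20) are 4, 24, 44, …; their remainders mod 48 are 4, 24, 44, so k = 44 is the first that is ≡ 44 (mod 48).
Verify: 44 = 2·20 + 4 and 44 = 0·48 + 44. ✓

k = 44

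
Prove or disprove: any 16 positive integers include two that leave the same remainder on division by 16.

Take the 16 consecutive integers 10, 11, …, 25: their residues mod 16 are all distinct because 16 ≤ 16.
So no two of them leave the same remainder on division by 16; the claim fails for this set.

No, the set {10, 11, 12, 13, 14, 15, 16, 17, 18, 19, 20, 21, 22, 23, 24, 25} is a counterexample.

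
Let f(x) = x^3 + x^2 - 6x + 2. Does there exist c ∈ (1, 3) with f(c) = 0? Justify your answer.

f(1) = -2 and f(3) = 20, which have opposite signs.
f is continuous everywhere (it is a polynomial), in particular on [1, 3].
By the Intermediate Value Theorem f must vanish at some point of (1, 3).

Such a root exists.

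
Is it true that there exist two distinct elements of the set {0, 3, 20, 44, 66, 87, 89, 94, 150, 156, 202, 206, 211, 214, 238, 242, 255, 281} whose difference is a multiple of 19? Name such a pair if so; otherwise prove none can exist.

No, no such pair exists.

Two integers differ by a multiple of 19 exactly when they have the same residue mod 19. The residues are 0↦0, 3↦3, 20↦1, 44↦6, 66↦9, 87↦11, 89↦13, 94↦18, 150↦17, 156↦4, 202↦12, 206↦16, 211↦2, 214↦5, 238↦10, 242↦14, 255↦8, 281↦15.
No residue repeats among the 18 elements, so no pair has difference ≡ 0 (mod 19).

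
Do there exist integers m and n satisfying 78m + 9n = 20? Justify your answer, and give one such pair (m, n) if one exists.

Both 78 and 9 are divisible by gcd(78, 9) = 3, hence so is any combination 78m + 9n.
However 20 leaves remainder 2 on division by 3.
So the equation is unsolvable over ℤ.

No such integers exist.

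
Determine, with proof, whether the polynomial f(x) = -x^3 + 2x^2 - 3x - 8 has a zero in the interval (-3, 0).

Yes, f has a root in the interval.

f(-3) = 46 and f(0) = -8, which have opposite signs.
As a polynomial, f is continuous on every closed interval.
By the Intermediate Value Theorem f must vanish at some point of (-3, 0).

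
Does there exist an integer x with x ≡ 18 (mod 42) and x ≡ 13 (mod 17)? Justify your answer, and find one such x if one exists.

x = 438

The moduli 42 and 17 are coprime, so by the Chinese Remainder Theorem a unique solution modulo 714 exists.
Any solution of the first congruence is x = 18 + 42t; substituting into the second, 42t ≡ 13 − 18 ≡ 12 (mod 17).
42 ≡ 8 (mod 17), so this reads 8t ≡ 12 (mod 17). To invert 8 modulo 17: 17 = 2·8 + 1, 8 = 8·1 + 0, and unwinding, 1 = 17 − 2·8. Thus 8⁻¹ ≡ -2 ≡ 15 (mod 17).
Multiplying by 15: t ≡ 15·12 = 180 ≡ 10 (mod 17).
Taking t = 10 gives x = 18 + 42·10 = 438.
Verify: 438 = 10·42 + 18 and 438 = 25·17 + 13. ✓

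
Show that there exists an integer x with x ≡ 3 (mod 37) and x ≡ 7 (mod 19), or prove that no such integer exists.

gcd(37, 19) = 1, so the Chinese Remainder Theorem guarantees exactly one residue class mod 703 satisfying both.
Any solution of the first congruence is x = 3 + 37t; substituting into the second, 37t ≡ 7 − 3 ≡ 4 (mod 19).
37 ≡ 18 (mod 19), so this reads 18t ≡ 4 (mod 19). Invert 18 mod 19 by the Euclidean algorithm: 19 = 1·18 + 1, 18 = 18·1 + 0; back-substituting, 1 = 19 − 1·18. Hence 18·(-1) ≡ 1, so 18⁻¹ ≡ -1 ≡ 18 (mod 19).
Multiplying by 18: t ≡ 18·4 = 72 ≡ 15 (mod 19).
Taking t = 15 gives x = 3 + 37·15 = 558.
Indeed 558 ≡ 3 (mod 37) and 558 ≡ 7 (mod 19).

x = 558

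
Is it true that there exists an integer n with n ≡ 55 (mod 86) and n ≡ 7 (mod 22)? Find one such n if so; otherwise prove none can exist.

gcd(86, 22) = 2. A simultaneous solution exists iff 55 ≡ 7 (mod 2); here 55 mod 2 = 1 = 7 mod 2, so it does.
List candidates n ≡ 55 (mod 86): 55, 141, 227. Modulo 22 these are 11, 9, 7; 227 gives 7 as required.
Verify: 227 = 2·86 + 55 and 227 = 10·22 + 7. ✓

n = 227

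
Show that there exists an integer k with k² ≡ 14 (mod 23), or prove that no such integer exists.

23 is prime, so by Euler's criterion 14 is a square mod 23 iff 14^((23−1)/2) = 14^11 ≡ 1 (mod 23).
Squaring successively (mod 23): 14^2 = 196 ≡ 12; 14^4 ≡ 12² = 144 ≡ 6; 14^8 ≡ 6² = 36 ≡ 13.
Since 11 = 8 + 2 + 1, 14^11 ≡ 13 · 12 · 14; multiplying out mod 23: 13·12 = 156 ≡ 18, then 18·14 = 252 ≡ 22. Thus 14^11 ≡ 22 ≡ −1 (mod 23).
The value −1 means 14 is a non-residue modulo 23, so k² ≡ 14 (mod 23) is impossible.

No, no such integer exists.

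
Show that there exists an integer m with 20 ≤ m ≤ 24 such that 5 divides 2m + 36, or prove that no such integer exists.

m = 22

For m = 20, 21 the values 76, 78 are not multiples of 5. At m = 22 we get 2·22 + 36 = 80, and 80 = 5·16.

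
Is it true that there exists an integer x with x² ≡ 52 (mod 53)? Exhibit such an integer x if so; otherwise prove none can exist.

x = 23

x = 23 works: 23² = 529, and 529 − 52 = 477 = 9·53.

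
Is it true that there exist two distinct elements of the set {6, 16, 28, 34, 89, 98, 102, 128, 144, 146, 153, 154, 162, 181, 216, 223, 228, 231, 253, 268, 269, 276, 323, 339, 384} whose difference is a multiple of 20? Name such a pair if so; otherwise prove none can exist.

Both 6 and 146 leave remainder 6 on division by 20; their difference 140 = 7·20 is a multiple of 20.

Yes: 6 and 146.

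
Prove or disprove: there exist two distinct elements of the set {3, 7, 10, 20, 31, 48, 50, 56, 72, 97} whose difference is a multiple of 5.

3 mod 5 = 3 and 48 mod 5 = 3, so 48 − 3 = 45 = 9·5.

3 and 48 are such a pair.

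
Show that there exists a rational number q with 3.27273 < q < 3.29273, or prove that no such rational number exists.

q = 23/7

Scale by 7: the interval becomes (22.90911, 23.04911), which contains the integer 23.
Hence 23/7 is a rational number with 3.27273 < 23/7 < 3.29273.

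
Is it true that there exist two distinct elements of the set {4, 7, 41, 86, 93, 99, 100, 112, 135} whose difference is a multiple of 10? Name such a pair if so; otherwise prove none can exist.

No such pair exists.

Two integers differ by a multiple of 10 exactly when they have the same residue mod 10. The residues are 4↦4, 7↦7, 41↦1, 86↦6, 93↦3, 99↦9, 100↦0, 112↦2, 135↦5.
All 9 residues are distinct, so no two elements differ by a multiple of 10.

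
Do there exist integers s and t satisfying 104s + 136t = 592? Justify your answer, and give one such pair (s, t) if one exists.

s = 7, t = -1

Since gcd(104, 136) = 8 and 592 = 8·74, Bézout's identity guarantees a solution.
Dividing through by 8 reduces the equation to 13s + 17t = 74.
Run the Euclidean algorithm on 17 and 13: 17 = 1·13 + 4, 13 = 3·4 + 1, 4 = 4·1 + 0.
Back-substituting, 1 = 13 − 3·4 = 13 − 3·(17 − 1·13) = −3·17 + 4·13; that is, 13·4 + 17·(-3) = 1.
Multiplying through by 74: s = 4·74 = 296, t = (-3)·74 = -222 is a solution.
The general solution is s = 296 + 17k, t = -222 − 13k; taking k = -17 gives the smaller pair s = 7, t = -1.
Check: 104·7 + 136·(-1) = 728 − 136 = 592. ✓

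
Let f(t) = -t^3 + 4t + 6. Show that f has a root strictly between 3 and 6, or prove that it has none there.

f(3) = -9 and f(6) = -186, both negative, so a sign-change argument is unavailable; we show f keeps this sign on the whole interval.
Substitute t = 3 + u, where 0 < u < 3 on the interval. Expanding, f(3 + u) = -u^3 - 9u^2 - 23u - 9.
The nonzero coefficients here are all negative, so for u > 0 every term is negative (or zero), and the constant term -9 is strictly negative.
Therefore f(t) < 0 throughout (3, 6), and f has no zero there.

f has no root in that interval.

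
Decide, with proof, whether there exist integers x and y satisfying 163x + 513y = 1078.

x = 79, y = -23

Since gcd(163, 513) = 1, every integer is an integer combination of 163 and 513.
Euclidean algorithm: 513 = 3·163 + 24, 163 = 6·24 + 19, 24 = 1·19 + 5, 19 = 3·5 + 4, 5 = 1·4 + 1, 4 = 4·1 + 0.
Working back up the chain: 1 = 5 − 1·4 = 5 − (19 − 3·5) = −19 + 4·5 = −19 + 4·(24 − 1·19) = 4·24 − 5·19 = 4·24 − 5·(163 − 6·24) = −5·163 + 34·24 = −5·163 + 34·(513 − 3·163) = 34·513 − 107·163. So 163·(-107) + 513·34 = 1.
Multiplying through by 1078: x = (-107)·1078 = -115346, y = 34·1078 = 36652 is a solution.
Shifting by a multiple of (513, −163) keeps it a solution: x = -115346 + 225·513 = 79, y = 36652 − 225·163 = -23.
Indeed 163·79 + 513·(-23) = 12877 − 11799 = 1078.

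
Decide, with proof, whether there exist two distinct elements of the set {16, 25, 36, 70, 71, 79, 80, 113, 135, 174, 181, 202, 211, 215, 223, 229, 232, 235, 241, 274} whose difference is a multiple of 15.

16 and 181 are such a pair.

Reduce each element mod 15: 16↦1, 25↦10, 36↦6, 70↦10, 71↦11, 79↦4, 80↦5, 113↦8, 135↦0, 174↦9, 181↦1, 202↦7, 211↦1, 215↦5, 223↦13, 229↦4, 232↦7, 235↦10, 241↦1, 274↦4. The residue 1 repeats (at 16 and 181), and 181 − 16 = 165 = 11·15.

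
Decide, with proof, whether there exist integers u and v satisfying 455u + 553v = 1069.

No such integers exist.

Both 455 and 553 are divisible by gcd(455, 553) = 7, hence so is any combination 455u + 553v.
However 1069 leaves remainder 5 on division by 7.
Hence no integers u, v satisfy the equation.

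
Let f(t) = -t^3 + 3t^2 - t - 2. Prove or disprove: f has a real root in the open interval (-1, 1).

f(-1) = 3 and f(1) = -1, which have opposite signs.
As a polynomial, f is continuous on every closed interval.
By the Intermediate Value Theorem f must vanish at some point of (-1, 1).

Such a root exists.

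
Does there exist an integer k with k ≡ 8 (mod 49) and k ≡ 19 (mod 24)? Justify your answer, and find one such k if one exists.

k = 547

Since 49 and 24 share no common factor, CRT says the pair of congruences has a solution (unique mod 1176).
Write k = 8 + 49t and require 8 + 49t ≡ 19 (mod 24), i.e. 49t ≡ 11 (mod 24).
49 ≡ 1 (mod 24), so this reads 1t ≡ 11 (mod 24). So t ≡ 11 (mod 24).
With t = 11: k = 8 + 49·11 = 547.
Check: 547 mod 49 = 8, 547 mod 24 = 19. ✓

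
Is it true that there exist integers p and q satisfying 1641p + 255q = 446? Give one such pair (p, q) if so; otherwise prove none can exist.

Any value of 1641p + 255q is a multiple of gcd(1641, 255) = 3.
However 446 leaves remainder 2 on division by 3.
Hence no integers p, q satisfy the equation.

There are no such integers.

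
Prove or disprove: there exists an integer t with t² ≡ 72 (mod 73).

t = 27

t = 27 works: 27² = 729, and 729 − 72 = 657 = 9·73.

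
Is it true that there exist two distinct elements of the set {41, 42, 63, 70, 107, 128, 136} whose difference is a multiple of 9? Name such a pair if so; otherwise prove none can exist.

Two integers differ by a multiple of 9 exactly when they have the same residue mod 9. The residues are 41↦5, 42↦6, 63↦0, 70↦7, 107↦8, 128↦2, 136↦1.
All 7 residues are distinct, so no two elements differ by a multiple of 9.

No such pair exists.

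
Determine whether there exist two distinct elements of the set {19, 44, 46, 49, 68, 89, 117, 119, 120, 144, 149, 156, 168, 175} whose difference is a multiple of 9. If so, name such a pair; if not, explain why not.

The pair (19, 46) works.

Both 19 and 46 leave remainder 1 on division by 9; their difference 27 = 3·9 is a multiple of 9.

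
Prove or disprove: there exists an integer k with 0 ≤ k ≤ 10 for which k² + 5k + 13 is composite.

At k = 8: 8² + 5·8 + 13 = 117 = 3·39, which is composite.

k = 8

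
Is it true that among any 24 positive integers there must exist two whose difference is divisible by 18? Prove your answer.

There are exactly 18 possible remainders on division by 18.
Since 24 > 18, two of the 24 integers must share a residue class by the pigeonhole principle; call them a and b.
Then a ≡ b (mod 18), i.e. 18 ∣ (a − b).

Yes.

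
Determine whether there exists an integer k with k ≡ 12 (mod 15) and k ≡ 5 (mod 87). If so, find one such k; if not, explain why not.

No such integer exists.

Reduce both congruences modulo 3, which divides 15 and 87: they say k ≡ 12 (mod 3) and k ≡ 5 (mod 3).
However 12 ≡ 0 and 5 ≡ 2 (mod 3), and 0 ≠ 2.
So no integer satisfies both congruences.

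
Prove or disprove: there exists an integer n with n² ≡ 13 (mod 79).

n = 48 works: 48² = 2304, and 2304 − 13 = 2291 = 29·79.

n = 48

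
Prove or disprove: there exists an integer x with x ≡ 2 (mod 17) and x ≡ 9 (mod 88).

x = 801

Since 17 and 88 share no common factor, CRT says the pair of congruences has a solution (unique mod 1496).
Any solution of the first congruence is x = 2 + 17t; substituting into the second, 17t ≡ 9 − 2 ≡ 7 (mod 88).
Invert 17 mod 88 by the Euclidean algorithm: 88 = 5·17 + 3, 17 = 5·3 + 2, 3 = 1·2 + 1, 2 = 2·1 + 0; back-substituting, 1 = 3 − 1·2 = 3 − (17 − 5·3) = −17 + 6·3 = −17 + 6·(88 − 5·17) = 6·88 − 31·17. Hence 17·(-31) ≡ 1, so 17⁻¹ ≡ -31 ≡ 57 (mod 88).
Multiplying by 57: t ≡ 57·7 = 399 ≡ 47 (mod 88).
Taking t = 47 gives x = 2 + 17·47 = 801.
Indeed 801 ≡ 2 (mod 17) and 801 ≡ 9 (mod 88).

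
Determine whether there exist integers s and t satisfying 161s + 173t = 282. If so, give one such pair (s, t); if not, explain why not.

s = 63, t = -57

Since gcd(161, 173) = 1, every integer is an integer combination of 161 and 173.
Dividing repeatedly: 173 = 1·161 + 12, 161 = 13·12 + 5, 12 = 2·5 + 2, 5 = 2·2 + 1, 2 = 2·1 + 0.
Working back up the chain: 1 = 5 − 2·2 = 5 − 2·(12 − 2·5) = −2·12 + 5·5 = −2·12 + 5·(161 − 13·12) = 5·161 − 67·12 = 5·161 − 67·(173 − 1·161) = −67·173 + 72·161. So 161·72 + 173·(-67) = 1.
Times 282: 161·20304 + 173·(-18894) = 282, so (20304, -18894) solves it.
The general solution is s = 20304 + 173k, t = -18894 − 161k; taking k = -117 gives the smaller pair s = 63, t = -57.
Indeed 161·63 + 173·(-57) = 10143 − 9861 = 282.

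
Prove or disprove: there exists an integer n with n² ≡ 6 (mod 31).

No such integer exists.

31 is prime, so by Euler's criterion 6 is a square mod 31 iff 6^((31−1)/2) = 6^15 ≡ 1 (mod 31).
Repeated squaring mod 31: 6^2 = 36 ≡ 5; 6^4 ≡ 5² = 25 ≡ 25; 6^8 ≡ 25² = 625 ≡ 5.
Since 15 = 8 + 4 + 2 + 1, 6^15 ≡ 5 · 25 · 5 · 6; multiplying out mod 31: 5·25 = 125 ≡ 1, then 1·5 = 5 ≡ 5, then 5·6 = 30 ≡ 30. Thus 6^15 ≡ 30 ≡ −1 (mod 31).
By Euler's criterion 6 is a quadratic non-residue mod 31: no n satisfies n² ≡ 6 (mod 31).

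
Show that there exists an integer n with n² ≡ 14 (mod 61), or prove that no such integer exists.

n = 40 works: 40² = 1600, and 1600 − 14 = 1586 = 26·61.

n = 40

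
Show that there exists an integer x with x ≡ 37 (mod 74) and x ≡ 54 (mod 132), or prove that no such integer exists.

Reduce both congruences modulo 2, which divides 74 and 132: they say x ≡ 37 (mod 2) and x ≡ 54 (mod 2).
However 37 ≡ 1 and 54 ≡ 0 (mod 2), and 1 ≠ 0.
Therefore no such x exists.

No such integer exists.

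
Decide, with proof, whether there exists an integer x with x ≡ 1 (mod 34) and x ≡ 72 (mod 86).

There is no such integer.

Both moduli are multiples of 2 = gcd(34, 86), so any solution would satisfy x ≡ 1 and x ≡ 72 modulo 2 simultaneously.
These are incompatible: 1 − 72 = -71 is not divisible by 2.
Therefore no such x exists.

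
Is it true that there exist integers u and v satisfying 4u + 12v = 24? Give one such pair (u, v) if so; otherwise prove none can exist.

gcd(4, 12) = 4, and 4 divides 24, so integer solutions exist.
Dividing through by 4 reduces the equation to 1u + 3v = 6.
The coefficient of u is 1, so setting v = 0 and u = 6 already solves it.
Subtracting 2·3 from u and adding 2·1 to v gives the tidier solution (0, 2).
Indeed 4·0 + 12·2 = 0 + 24 = 24.

u = 0, v = 2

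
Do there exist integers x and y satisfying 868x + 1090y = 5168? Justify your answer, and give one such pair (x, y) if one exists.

Every value of 868x + 1090y is a multiple of gcd(868, 1090) = 2; since 2 ∣ 5168, solutions exist.
Dividing through by 2 reduces the equation to 434x + 545y = 2584.
Dividing repeatedly: 545 = 1·434 + 111, 434 = 3·111 + 101, 111 = 1·101 + 10, 101 = 10·10 + 1, 10 = 10·1 + 0.
Working back up the chain: 1 = 101 − 10·10 = 101 − 10·(111 − 1·101) = −10·111 + 11·101 = −10·111 + 11·(434 − 3·111) = 11·434 − 43·111 = 11·434 − 43·(545 − 1·434) = −43·545 + 54·434. So 434·54 + 545·(-43) = 1.
Times 2584: 434·139536 + 545·(-111112) = 2584, so (139536, -111112) solves it.
Subtracting 256·545 from x and adding 256·434 to y gives the tidier solution (16, -8).
Indeed 868·16 + 1090·(-8) = 13888 − 8720 = 5168.

x = 16, y = -8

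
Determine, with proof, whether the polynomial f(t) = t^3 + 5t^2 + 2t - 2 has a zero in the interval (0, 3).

f(0) = -2 and f(3) = 76, which have opposite signs.
As a polynomial, f is continuous on every closed interval.
By the Intermediate Value Theorem f must vanish at some point of (0, 3).

Yes, f has a root in the interval.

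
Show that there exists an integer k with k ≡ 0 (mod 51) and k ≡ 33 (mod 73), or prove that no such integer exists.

The moduli 51 and 73 are coprime, so by the Chinese Remainder Theorem a unique solution modulo 3723 exists.
Write k = 0 + 51t and require 0 + 51t ≡ 33 (mod 73), i.e. 51t ≡ 33 (mod 73).
Since 51·63 = 3213 = 44·73 + 1, the inverse of 51 mod 73 is 63.
Therefore t ≡ 63·33 = 2079 ≡ 35 (mod 73).
Taking t = 35 gives k = 0 + 51·35 = 1785.
Indeed 1785 ≡ 0 (mod 51) and 1785 ≡ 33 (mod 73).

k = 1785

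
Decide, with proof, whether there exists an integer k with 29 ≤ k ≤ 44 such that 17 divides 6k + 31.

k = 43

Try k = 43: 6·43 + 31 = 289 = 17·17, which is divisible by 17.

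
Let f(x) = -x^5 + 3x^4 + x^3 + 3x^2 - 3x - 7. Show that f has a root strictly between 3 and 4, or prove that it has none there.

f(3) = 38 and f(4) = -163, which have opposite signs.
As a polynomial, f is continuous on every closed interval.
By the Intermediate Value Theorem, f takes the value 0 somewhere in the open interval.

Yes, f has a root in the interval.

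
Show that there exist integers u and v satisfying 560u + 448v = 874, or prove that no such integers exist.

No, no such integers exist.

gcd(560, 448) = 112, so every integer of the form 560u + 448v is a multiple of 112.
But 874 is not a multiple of 112 (it leaves remainder 90).
Hence no integers u, v satisfy the equation.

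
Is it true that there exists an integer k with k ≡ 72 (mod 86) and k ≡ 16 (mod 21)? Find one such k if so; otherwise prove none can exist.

k = 1276

gcd(86, 21) = 1, so the Chinese Remainder Theorem guarantees exactly one residue class mod 1806 satisfying both.
Any solution of the first congruence is k = 72 + 86t; substituting into the second, 86t ≡ 16 − 72 ≡ 7 (mod 21).
86 ≡ 2 (mod 21), so this reads 2t ≡ 7 (mod 21). Since 2·11 = 22 = 1·21 + 1, the inverse of 2 mod 21 is 11.
Therefore t ≡ 11·7 = 77 ≡ 14 (mod 21).
Taking t = 14 gives k = 72 + 86·14 = 1276.
Check: 1276 mod 86 = 72, 1276 mod 21 = 16. ✓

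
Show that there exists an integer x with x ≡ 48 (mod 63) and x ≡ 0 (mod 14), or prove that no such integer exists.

No such integer exists.

gcd(63, 14) = 7. If x ≡ 48 (mod 63) and x ≡ 0 (mod 14), then x ≡ 48 (mod 7) and x ≡ 0 (mod 7).
These are incompatible: 48 − 0 = 48 is not divisible by 7.
Hence the system has no solution.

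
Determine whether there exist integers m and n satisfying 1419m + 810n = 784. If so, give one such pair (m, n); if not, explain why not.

Any value of 1419m + 810n is a multiple of gcd(1419, 810) = 3.
But 784 = 3·261 + 1, so 3 ∤ 784.
So the equation is unsolvable over ℤ.

There are no such integers.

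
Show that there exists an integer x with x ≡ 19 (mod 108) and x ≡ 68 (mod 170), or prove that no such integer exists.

Reduce both congruences modulo 2, which divides 108 and 170: they say x ≡ 19 (mod 2) and x ≡ 68 (mod 2).
But 19 mod 2 = 1 while 68 mod 2 = 0, a contradiction.
Hence the system has no solution.

No such integer exists.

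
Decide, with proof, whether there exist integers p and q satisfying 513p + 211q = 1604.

513 and 211 are coprime, so 513p + 211q ranges over all of ℤ.
Run the Euclidean algorithm on 513 and 211: 513 = 2·211 + 91, 211 = 2·91 + 29, 91 = 3·29 + 4, 29 = 7·4 + 1, 4 = 4·1 + 0.
Back-substituting, 1 = 29 − 7·4 = 29 − 7·(91 − 3·29) = −7·91 + 22·29 = −7·91 + 22·(211 − 2·91) = 22·211 − 51·91 = 22·211 − 51·(513 − 2·211) = −51·513 + 124·211; that is, 513·(-51) + 211·124 = 1.
Multiplying through by 1604: p = (-51)·1604 = -81804, q = 124·1604 = 198896 is a solution.
The general solution is p = -81804 + 211k, q = 198896 − 513k; taking k = 388 gives the smaller pair p = 64, q = -148.
Check: 513·64 + 211·(-148) = 32832 − 31228 = 1604. ✓

p = 64, q = -148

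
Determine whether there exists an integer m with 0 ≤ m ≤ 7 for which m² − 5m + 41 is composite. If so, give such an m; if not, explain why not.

m = 2

At m = 2: 2² − 5·2 + 41 = 35 = 5·7, which is composite.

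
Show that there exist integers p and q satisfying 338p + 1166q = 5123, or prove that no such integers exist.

gcd(338, 1166) = 2, so every integer of the form 338p + 1166q is a multiple of 2.
However 5123 leaves remainder 1 on division by 2.
Hence no integers p, q satisfy the equation.

There are no such integers.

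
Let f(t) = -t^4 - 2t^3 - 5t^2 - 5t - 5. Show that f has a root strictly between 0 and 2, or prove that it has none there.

The endpoint values f(0) = -5 and f(2) = -67 are both negative. Claim: f(t) < 0 for every t in (0, 2).
The nonzero coefficients of f are all negative, so for t > 0 every term of f(t) is negative (the constant term -5 strictly so).
So f is strictly negative on (0, 2); no root exists in the interval.

No.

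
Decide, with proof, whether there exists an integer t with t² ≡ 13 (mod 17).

t = 9

Take t = 9. Then 9² = 81 = 4·17 + 13, so 9² ≡ 13 (mod 17).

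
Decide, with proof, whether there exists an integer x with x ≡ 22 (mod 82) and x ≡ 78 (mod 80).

x = 2318

The moduli are not coprime: gcd(82, 80) = 2. Compatibility requires 2 ∣ (78 − 22) = 56, which holds, so solutions exist.
Put x = 22 + 82t, so we need 82t ≡ 56 (mod 80), equivalently (divide by 2) 41t ≡ 28 (mod 40).
41 ≡ 1 (mod 40), so this reads 1t ≡ 28 (mod 40). So t ≡ 28 (mod 40).
Then x = 22 + 82·28 = 2318.
Verify: 2318 = 28·82 + 22 and 2318 = 28·80 + 78. ✓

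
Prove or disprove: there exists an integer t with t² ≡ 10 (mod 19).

Since (19 − t)² ≡ t² (mod 19), it suffices to square t = 0, 1, …, 9: the residues are 0, 1, 4, 9, 16, 6, 17, 11, 7, 5.
So the quadratic residues mod 19 are {0, 1, 4, 5, 6, 7, 9, 11, 16, 17}, and 10 is not among them.
Therefore t² ≡ 10 (mod 19) has no solution.

No, no such integer exists.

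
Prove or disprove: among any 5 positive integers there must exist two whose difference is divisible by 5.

No, the set {17, 18, 19, 20, 21} is a counterexample.

Consider the 5 integers 17, 18, …, 21. They lie in distinct residue classes modulo 5, since 5 ≤ 5.
No two share a residue, so no pair has difference divisible by 5; the claim fails for this set.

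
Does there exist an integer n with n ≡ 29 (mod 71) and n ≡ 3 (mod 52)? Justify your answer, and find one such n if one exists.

n = 1875

Since 71 and 52 share no common factor, CRT says the pair of congruences has a solution (unique mod 3692).
Write n = 29 + 71t and require 29 + 71t ≡ 3 (mod 52), i.e. 71t ≡ 26 (mod 52).
71 ≡ 19 (mod 52), so this reads 19t ≡ 26 (mod 52). Note 19·11 = 209 ≡ 1 (mod 52) (as 209 − 1 = 4·52), so 19⁻¹ ≡ 11.
Multiplying by 11: t ≡ 11·26 = 286 ≡ 26 (mod 52).
With t = 26: n = 29 + 71·26 = 1875.
Indeed 1875 ≡ 29 (mod 71) and 1875 ≡ 3 (mod 52).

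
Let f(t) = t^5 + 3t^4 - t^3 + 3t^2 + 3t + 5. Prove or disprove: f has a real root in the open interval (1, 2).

No such root exists.

The endpoint values f(1) = 14 and f(2) = 95 are both positive. Claim: f(t) > 0 for every t in (1, 2).
Substitute t = 1 + u, where 0 < u < 1 on the interval. Expanding, f(1 + u) = u^5 + 8u^4 + 21u^3 + 28u^2 + 23u + 14.
All 6 nonzero coefficients of this polynomial in u are positive; hence for u > 0 the value is a sum of positive terms (the constant 14 among them).
So f is strictly positive on (1, 2); no root exists in the interval.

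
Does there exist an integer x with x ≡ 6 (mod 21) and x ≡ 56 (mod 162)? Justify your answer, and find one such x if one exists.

Reduce both congruences modulo 3, which divides 21 and 162: they say x ≡ 6 (mod 3) and x ≡ 56 (mod 3).
However 6 ≡ 0 and 56 ≡ 2 (mod 3), and 0 ≠ 2.
So no integer satisfies both congruences.

No, no such integer exists.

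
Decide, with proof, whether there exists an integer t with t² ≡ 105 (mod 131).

t = 74

t = 74 works: 74² = 5476, and 5476 − 105 = 5371 = 41·131.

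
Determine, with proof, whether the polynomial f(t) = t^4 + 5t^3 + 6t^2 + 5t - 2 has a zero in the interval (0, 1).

Yes, f has a root in the interval.

f(0) = -2 and f(1) = 15, which have opposite signs.
As a polynomial, f is continuous on every closed interval.
By the Intermediate Value Theorem, f takes the value 0 somewhere in the open interval.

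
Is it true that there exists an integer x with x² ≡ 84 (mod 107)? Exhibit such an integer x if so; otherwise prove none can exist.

No, no such integer exists.

Apply Euler's criterion with the prime 107: 84 is a quadratic residue iff 84^53 ≡ 1 (mod 107), and a non-residue iff it is ≡ −1.
Repeated squaring mod 107: 84^2 = 7056 ≡ 101; 84^4 ≡ 101² = 10201 ≡ 36; 84^8 ≡ 36² = 1296 ≡ 12; 84^16 ≡ 12² = 144 ≡ 37; 84^32 ≡ 37² = 1369 ≡ 85.
Since 53 = 32 + 16 + 4 + 1, 84^53 ≡ 85 · 37 · 36 · 84; multiplying out mod 107: 85·37 = 3145 ≡ 42, then 42·36 = 1512 ≡ 14, then 14·84 = 1176 ≡ 106. Thus 84^53 ≡ 106 ≡ −1 (mod 107).
The value −1 means 84 is a non-residue modulo 107, so x² ≡ 84 (mod 107) is impossible.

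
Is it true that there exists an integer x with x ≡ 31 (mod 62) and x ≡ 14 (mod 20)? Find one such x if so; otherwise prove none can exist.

There is no such integer.

gcd(62, 20) = 2. If x ≡ 31 (mod 62) and x ≡ 14 (mod 20), then x ≡ 31 (mod 2) and x ≡ 14 (mod 2).
These are incompatible: 31 − 14 = 17 is not divisible by 2.
Therefore no such x exists.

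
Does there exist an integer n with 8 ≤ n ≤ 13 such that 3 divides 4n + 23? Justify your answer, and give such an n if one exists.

n = 10

Scanning upward from n = 8 gives 55, 59, none divisible by 3. n = 10 works, since 4·10 + 23 = 63 = 21·3.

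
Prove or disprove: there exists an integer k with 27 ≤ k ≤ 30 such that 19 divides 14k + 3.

For k = 27, 28, 29, 30 the values of 14k + 3 modulo 19 are 1, 15, 10, 5 respectively.
Since 0 is absent from this list, 19 ∤ 14k + 3 for every k with 27 ≤ k ≤ 30.

There is no such integer k in that range.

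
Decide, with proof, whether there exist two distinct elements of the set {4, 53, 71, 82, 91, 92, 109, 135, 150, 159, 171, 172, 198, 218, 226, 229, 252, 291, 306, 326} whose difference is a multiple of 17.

53 mod 17 = 2 and 172 mod 17 = 2, so 172 − 53 = 119 = 7·17.

The pair (53, 172) works.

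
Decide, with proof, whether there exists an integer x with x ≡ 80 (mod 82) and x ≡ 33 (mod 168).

Reduce both congruences modulo 2, which divides 82 and 168: they say x ≡ 80 (mod 2) and x ≡ 33 (mod 2).
But 80 mod 2 = 0 while 33 mod 2 = 1, a contradiction.
So no integer satisfies both congruences.

No, no such integer exists.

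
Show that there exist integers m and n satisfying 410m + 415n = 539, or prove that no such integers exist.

No, no such integers exist.

Any value of 410m + 415n is a multiple of gcd(410, 415) = 5.
But 539 = 5·107 + 4, so 5 ∤ 539.
Hence no integers m, n satisfy the equation.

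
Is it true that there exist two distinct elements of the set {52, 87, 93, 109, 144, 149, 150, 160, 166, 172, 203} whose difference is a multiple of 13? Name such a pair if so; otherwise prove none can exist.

Reduce each element modulo 13: 52↦0, 87↦9, 93↦2, 109↦5, 144↦1, 149↦6, 150↦7, 160↦4, 166↦10, 172↦3, 203↦8.
These 11 residues are pairwise different, hence no difference of two elements is divisible by 13.

No such pair exists.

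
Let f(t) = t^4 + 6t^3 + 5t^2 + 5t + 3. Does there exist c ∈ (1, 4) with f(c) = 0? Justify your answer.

f(1) = 20 and f(4) = 743, both positive, so a sign-change argument is unavailable; we show f keeps this sign on the whole interval.
Shift to the endpoint 1: with t = 1 + u (0 < u < 3), one computes f(1 + u) = u^4 + 10u^3 + 29u^2 + 37u + 20.
The nonzero coefficients here are all positive, so for u > 0 every term is positive (or zero), and the constant term 20 is strictly positive.
Therefore f(t) > 0 throughout (1, 4), and f has no zero there.

No.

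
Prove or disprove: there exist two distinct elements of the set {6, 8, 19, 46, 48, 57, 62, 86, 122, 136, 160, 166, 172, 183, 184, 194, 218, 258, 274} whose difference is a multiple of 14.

Yes: 6 and 48.

Reduce each element mod 14: 6↦6, 8↦8, 19↦5, 46↦4, 48↦6, 57↦1, 62↦6, 86↦2, 122↦10, 136↦10, 160↦6, 166↦12, 172↦4, 183↦1, 184↦2, 194↦12, 218↦8, 258↦6, 274↦8. The residue 6 repeats (at 6 and 48), and 48 − 6 = 42 = 3·14.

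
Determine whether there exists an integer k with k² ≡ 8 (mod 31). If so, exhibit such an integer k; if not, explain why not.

k = 16 works: 16² = 256, and 256 − 8 = 248 = 8·31.

k = 16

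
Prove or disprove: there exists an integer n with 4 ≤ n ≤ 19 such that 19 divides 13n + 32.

n = 18 works, since 13·18 + 32 = 266 = 14·19.

n = 18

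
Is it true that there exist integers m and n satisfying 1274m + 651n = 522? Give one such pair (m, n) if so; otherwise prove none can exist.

No such integers exist.

Both 1274 and 651 are divisible by gcd(1274, 651) = 7, hence so is any combination 1274m + 651n.
However 522 leaves remainder 4 on division by 7.
So the equation is unsolvable over ℤ.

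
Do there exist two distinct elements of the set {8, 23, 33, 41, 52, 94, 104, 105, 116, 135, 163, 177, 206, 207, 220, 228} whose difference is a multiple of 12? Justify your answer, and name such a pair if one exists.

Reduce each element mod 12: 8↦8, 23↦11, 33↦9, 41↦5, 52↦4, 94↦10, 104↦8, 105↦9, 116↦8, 135↦3, 163↦7, 177↦9, 206↦2, 207↦3, 220↦4, 228↦0. The residue 8 repeats (at 8 and 104), and 104 − 8 = 96 = 8·12.

Yes: 8 and 104.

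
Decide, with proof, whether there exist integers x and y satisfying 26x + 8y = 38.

gcd(26, 8) = 2, and 2 divides 38, so integer solutions exist.
Dividing through by 2 reduces the equation to 13x + 4y = 19.
Run the Euclidean algorithm on 13 and 4: 13 = 3·4 + 1, 4 = 4·1 + 0.
Working back up the chain: 1 = 13 − 3·4. So 13·1 + 4·(-3) = 1.
Multiplying through by 19: x = 1·19 = 19, y = (-3)·19 = -57 is a solution.
The general solution is x = 19 + 4k, y = -57 − 13k; taking k = -4 gives the smaller pair x = 3, y = -5.
Indeed 26·3 + 8·(-5) = 78 − 40 = 38.

x = 3, y = -5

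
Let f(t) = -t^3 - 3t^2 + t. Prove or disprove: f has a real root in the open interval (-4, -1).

f(-4) = 12 and f(-1) = -3, which have opposite signs.
f is continuous everywhere (it is a polynomial), in particular on [-4, -1].
By the Intermediate Value Theorem f must vanish at some point of (-4, -1).

Such a root exists.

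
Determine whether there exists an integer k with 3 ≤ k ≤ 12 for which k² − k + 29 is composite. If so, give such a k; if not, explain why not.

k = 10

At k = 10: 10² − 10 + 29 = 119 = 7·17, which is composite.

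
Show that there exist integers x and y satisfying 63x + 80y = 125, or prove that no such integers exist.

x = 35, y = -26

63 and 80 are coprime, so 63x + 80y ranges over all of ℤ.
Run the Euclidean algorithm on 80 and 63: 80 = 1·63 + 17, 63 = 3·17 + 12, 17 = 1·12 + 5, 12 = 2·5 + 2, 5 = 2·2 + 1, 2 = 2·1 + 0.
Working back up the chain: 1 = 5 − 2·2 = 5 − 2·(12 − 2·5) = −2·12 + 5·5 = −2·12 + 5·(17 − 1·12) = 5·17 − 7·12 = 5·17 − 7·(63 − 3·17) = −7·63 + 26·17 = −7·63 + 26·(80 − 1·63) = 26·80 − 33·63. So 63·(-33) + 80·26 = 1.
Multiplying through by 125: x = (-33)·125 = -4125, y = 26·125 = 3250 is a solution.
Shifting by a multiple of (80, −63) keeps it a solution: x = -4125 + 52·80 = 35, y = 3250 − 52·63 = -26.
Check: 63·35 + 80·(-26) = 2205 − 2080 = 125. ✓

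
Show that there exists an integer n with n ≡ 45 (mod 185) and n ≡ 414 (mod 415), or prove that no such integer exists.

No, no such integer exists.

gcd(185, 415) = 5. If n ≡ 45 (mod 185) and n ≡ 414 (mod 415), then n ≡ 45 (mod 5) and n ≡ 414 (mod 5).
However 45 ≡ 0 and 414 ≡ 4 (mod 5), and 0 ≠ 4.
So no integer satisfies both congruences.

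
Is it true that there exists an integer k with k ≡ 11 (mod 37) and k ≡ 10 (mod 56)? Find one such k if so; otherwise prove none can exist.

gcd(37, 56) = 1, so the Chinese Remainder Theorem guarantees exactly one residue class mod 2072 satisfying both.
Write k = 11 + 37t and require 11 + 37t ≡ 10 (mod 56), i.e. 37t ≡ 55 (mod 56).
Note 37·53 = 1961 ≡ 1 (mod 56) (as 1961 − 1 = 35·56), so 37⁻¹ ≡ 53.
Multiplying by 53: t ≡ 53·55 = 2915 ≡ 3 (mod 56).
With t = 3: k = 11 + 37·3 = 122.
Indeed 122 ≡ 11 (mod 37) and 122 ≡ 10 (mod 56).

k = 122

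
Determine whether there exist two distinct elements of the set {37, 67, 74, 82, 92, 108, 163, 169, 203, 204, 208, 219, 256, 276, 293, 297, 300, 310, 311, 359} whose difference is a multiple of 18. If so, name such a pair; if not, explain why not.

Yes: 37 and 163.

37 mod 18 = 1 and 163 mod 18 = 1, so 163 − 37 = 126 = 7·18.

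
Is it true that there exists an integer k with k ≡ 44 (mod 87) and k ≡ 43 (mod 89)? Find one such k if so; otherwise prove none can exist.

Since 87 and 89 share no common factor, CRT says the pair of congruences has a solution (unique mod 7743).
Write k = 44 + 87t and require 44 + 87t ≡ 43 (mod 89), i.e. 87t ≡ 88 (mod 89).
Invert 87 mod 89 by the Euclidean algorithm: 89 = 1·87 + 2, 87 = 43·2 + 1, 2 = 2·1 + 0; back-substituting, 1 = 87 − 43·2 = 87 − 43·(89 − 1·87) = −43·89 + 44·87. Hence 87·44 ≡ 1, so 87⁻¹ ≡ 44 (mod 89).
Therefore t ≡ 44·88 = 3872 ≡ 45 (mod 89).
With t = 45: k = 44 + 87·45 = 3959.
Check: 3959 mod 87 = 44, 3959 mod 89 = 43. ✓

k = 3959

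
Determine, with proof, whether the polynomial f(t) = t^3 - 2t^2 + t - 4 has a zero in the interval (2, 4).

Yes, f has a root in the interval.

f(2) = -2 and f(4) = 32, which have opposite signs.
As a polynomial, f is continuous on every closed interval.
By the Intermediate Value Theorem f must vanish at some point of (2, 4).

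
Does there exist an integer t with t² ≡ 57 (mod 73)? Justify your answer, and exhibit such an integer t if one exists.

Take t = 35. Then 35² = 1225 = 16·73 + 57, so 35² ≡ 57 (mod 73).

t = 35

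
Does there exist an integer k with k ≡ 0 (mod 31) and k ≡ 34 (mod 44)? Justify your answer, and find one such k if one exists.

k = 1178

gcd(31, 44) = 1, so the Chinese Remainder Theorem guarantees exactly one residue class mod 1364 satisfying both.
Any solution of the first congruence is k = 0 + 31t; substituting into the second, 31t ≡ 34 − 0 ≡ 34 (mod 44).
Note 31·27 = 837 ≡ 1 (mod 44) (as 837 − 1 = 19·44), so 31⁻¹ ≡ 27.
Therefore t ≡ 27·34 = 918 ≡ 38 (mod 44).
With t = 38: k = 0 + 31·38 = 1178.
Check: 1178 mod 31 = 0, 1178 mod 44 = 34. ✓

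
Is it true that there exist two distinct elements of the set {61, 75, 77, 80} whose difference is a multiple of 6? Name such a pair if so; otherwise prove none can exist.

Reduce each element modulo 6: 61↦1, 75↦3, 77↦5, 80↦2.
These 4 residues are pairwise different, hence no difference of two elements is divisible by 6.

No, no such pair exists.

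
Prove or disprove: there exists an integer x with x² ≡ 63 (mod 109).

x = 64 works: 64² = 4096, and 4096 − 63 = 4033 = 37·109.

x = 64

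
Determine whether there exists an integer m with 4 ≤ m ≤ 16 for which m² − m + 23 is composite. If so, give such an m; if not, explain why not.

At m = 9: 9² − 9 + 23 = 95 = 5·19, which is composite.

m = 9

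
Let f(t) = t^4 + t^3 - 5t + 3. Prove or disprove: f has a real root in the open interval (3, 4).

f(3) = 96 and f(4) = 303, both positive, so a sign-change argument is unavailable; we show f keeps this sign on the whole interval.
Substitute t = 3 + u, where 0 < u < 1 on the interval. Expanding, f(3 + u) = u^4 + 13u^3 + 63u^2 + 130u + 96.
The nonzero coefficients here are all positive, so for u > 0 every term is positive (or zero), and the constant term 96 is strictly positive.
So f is strictly positive on (3, 4); no root exists in the interval.

No such root exists.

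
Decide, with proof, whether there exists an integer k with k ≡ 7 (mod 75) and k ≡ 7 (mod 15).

Here gcd(75, 15) = 15, and both 7 and 7 leave remainder 7 mod 15, so the system is consistent.
The smallest candidate k = 7 works directly: 7 ≡ 7 (mod 15).
Indeed 7 ≡ 7 (mod 75) and 7 ≡ 7 (mod 15).

k = 7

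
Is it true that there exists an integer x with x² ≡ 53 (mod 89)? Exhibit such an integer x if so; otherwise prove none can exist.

Take x = 26. Then 26² = 676 = 7·89 + 53, so 26² ≡ 53 (mod 89).

x = 26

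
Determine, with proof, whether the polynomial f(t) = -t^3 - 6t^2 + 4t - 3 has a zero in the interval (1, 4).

f has no root in that interval.

The endpoint values f(1) = -6 and f(4) = -147 are both negative. Claim: f(t) < 0 for every t in (1, 4).
Substitute t = 1 + u, where 0 < u < 3 on the interval. Expanding, f(1 + u) = -u^3 - 9u^2 - 11u - 6.
All 4 nonzero coefficients of this polynomial in u are negative; hence for u > 0 the value is a sum of negative terms (the constant -6 among them).
Therefore f(t) < 0 throughout (1, 4), and f has no zero there.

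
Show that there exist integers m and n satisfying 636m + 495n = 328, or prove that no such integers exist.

There are no such integers.

Any value of 636m + 495n is a multiple of gcd(636, 495) = 3.
But 328 is not a multiple of 3 (it leaves remainder 1).
Therefore 636m + 495n = 328 has no solution in integers.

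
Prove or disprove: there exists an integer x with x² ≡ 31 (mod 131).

131 is prime, so by Euler's criterion 31 is a square mod 131 iff 31^((131−1)/2) = 31^65 ≡ 1 (mod 131).
Squaring successively (mod 131): 31^2 = 961 ≡ 44; 31^4 ≡ 44² = 1936 ≡ 102; 31^8 ≡ 102² = 10404 ≡ 55; 31^16 ≡ 55² = 3025 ≡ 12; 31^32 ≡ 12² = 144 ≡ 13; 31^64 ≡ 13² = 169 ≡ 38.
Since 65 = 64 + 1, 31^65 ≡ 38 · 31; multiplying out mod 131: 38·31 = 1178 ≡ 130. Thus 31^65 ≡ 130 ≡ −1 (mod 131).
By Euler's criterion 31 is a quadratic non-residue mod 131: no x satisfies x² ≡ 31 (mod 131).

No such integer exists.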